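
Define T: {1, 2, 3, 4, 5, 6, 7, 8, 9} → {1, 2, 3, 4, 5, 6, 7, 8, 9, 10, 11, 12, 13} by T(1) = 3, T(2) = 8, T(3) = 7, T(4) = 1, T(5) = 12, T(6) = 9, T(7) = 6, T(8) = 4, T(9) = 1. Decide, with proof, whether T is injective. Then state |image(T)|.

T(4) = 1 = T(9) with 4 ≠ 9, so T is not injective.
The image of T is {1, 3, 4, 6, 7, 8, 9, 12}, which has 8 elements.

8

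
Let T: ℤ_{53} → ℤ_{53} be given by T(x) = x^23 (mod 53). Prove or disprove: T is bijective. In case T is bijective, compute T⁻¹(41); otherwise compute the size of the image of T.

34

Since 53 is prime, the nonzero elements of ℤ_{53} form a cyclic group of order 52.
As gcd(23, 52) = 1, raising to the 23rd power is a bijection on this group: if s^23 ≡ t^23 then (st^{−1})^23 = 1, and the only element of order dividing gcd(23, 52) = 1 is 1, so s = t.
With T(0) = 0 this makes T injective on all of ℤ_{53}, hence bijective (finite equal-size domain and codomain). In particular T is bijective.
Since T is bijective, we find the preimage of 41. The inverse of x ↦ x^23 on (ℤ_{53})^× is x ↦ x^43, because 23·43 = 989 = 19·52 + 1 ≡ 1 (mod 52) and x^{52} = 1 for x ≠ 0 (Fermat). So T⁻¹(41) = 41^43 mod 53.
Repeated squaring mod 53: 41^1 ≡ 41, 41^2 ≡ 41² = 1681 ≡ 38, 41^4 ≡ 38² = 1444 ≡ 13, 41^8 ≡ 13² = 169 ≡ 10, 41^16 ≡ 10² = 100 ≡ 47, 41^32 ≡ 47² = 2209 ≡ 36. Since 43 = 32 + 8 + 2 + 1, 41^43 ≡ 36·10·38·41: 36·10 = 360 ≡ 42, then 42·38 = 1596 ≡ 6, then 6·41 = 246 ≡ 34. So 41^43 ≡ 34 (mod 53).
Hence T⁻¹(41) = 34.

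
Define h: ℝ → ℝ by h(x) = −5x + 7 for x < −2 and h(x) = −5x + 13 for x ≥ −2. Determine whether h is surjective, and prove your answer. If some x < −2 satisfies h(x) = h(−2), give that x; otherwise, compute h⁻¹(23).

-16/5

Both pieces are strictly decreasing (slopes −5 and −5), so each is injective on its own interval.
The left piece maps (−∞, −2) onto (17, ∞); the right piece maps [−2, ∞) onto (−∞, 23].
The union (17, ∞) ∪ (−∞, 23] covers ℝ, so h is surjective.
For the follow-up: the images overlap, so an x < −2 with h(x) = h(−2) exists. h(−2) = 23; solving −5x + 7 = 23 for x < −2 gives x = (23 − 7)/(−5) = −16/5.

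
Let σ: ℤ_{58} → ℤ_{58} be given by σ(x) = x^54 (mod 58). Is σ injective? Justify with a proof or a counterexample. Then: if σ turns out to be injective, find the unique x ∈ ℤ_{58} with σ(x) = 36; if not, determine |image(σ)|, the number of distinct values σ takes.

σ(28): Repeated squaring mod 58: 28^1 ≡ 28, 28^2 ≡ 28² = 784 ≡ 30, 28^4 ≡ 30² = 900 ≡ 30, 28^8 ≡ 30² = 900 ≡ 30, 28^16 ≡ 30² = 900 ≡ 30, 28^32 ≡ 30² = 900 ≡ 30. Since 54 = 32 + 16 + 4 + 2, 28^54 ≡ 30·30·30·30: 30·30 = 900 ≡ 30, then 30·30 = 900 ≡ 30, then 30·30 = 900 ≡ 30. So 28^54 ≡ 30 (mod 58).
σ(30): Repeated squaring mod 58: 30^1 ≡ 30, 30^2 ≡ 30² = 900 ≡ 30, 30^4 ≡ 30² = 900 ≡ 30, 30^8 ≡ 30² = 900 ≡ 30, 30^16 ≡ 30² = 900 ≡ 30, 30^32 ≡ 30² = 900 ≡ 30. Since 54 = 32 + 16 + 4 + 2, 30^54 ≡ 30·30·30·30: 30·30 = 900 ≡ 30, then 30·30 = 900 ≡ 30, then 30·30 = 900 ≡ 30. So 30^54 ≡ 30 (mod 58).
So σ(28) = σ(30) = 30 while 28 ≠ 30, therefore σ is not injective.
Since σ is not injective, we determine |image(σ)|. Computing x^54 mod 58 for each x (by repeated squaring, reducing mod 58 at every step), the values σ(0), σ(1), …, σ(57) are: 0, 1, 22, 13, 20, 7, 54, 45, 34, 53, 38, 35, 28, 23, 4, 33, 52, 57, 6, 9, 24, 5, 16, 25, 36, 49, 42, 51, 30, 29, 30, 51, 42, 49, 36, 25, 16, 5, 24, 9, 6, 57, 52, 33, 4, 23, 28, 35, 38, 53, 34, 45, 54, 7, 20, 13, 22, 1.
The distinct values are {0, 1, 4, 5, 6, 7, 9, 13, 16, 20, 22, 23, 24, 25, 28, 29, 30, 33, 34, 35, 36, 38, 42, 45, 49, 51, 52, 53, 54, 57}; there are 30 of them.

30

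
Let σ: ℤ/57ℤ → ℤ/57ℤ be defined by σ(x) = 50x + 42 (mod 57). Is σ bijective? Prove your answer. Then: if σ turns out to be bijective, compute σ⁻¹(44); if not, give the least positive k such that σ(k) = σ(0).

16

By definition, σ is injective if σ(a) = σ(b) implies a = b.
If σ(a) = σ(b), then 50a ≡ 50b (mod 57). Because gcd(50, 57) = 1, we may cancel 50 to get a ≡ b (mod 57).
We now compute 50⁻¹ mod 57 explicitly. Euclid's algorithm: 57 = 1·50 + 7, 50 = 7·7 + 1; back-substituting gives 1 = 8·50 − 7·57, so 50⁻¹ ≡ 8 (mod 57).
For any y ∈ ℤ/57ℤ, x = 8(y − 42) mod 57 satisfies σ(x) = 50·8(y − 42) + 42 ≡ y (since 50·8 ≡ 1 mod 57). So every y has a preimage.
Hence σ is bijective.
Since σ is bijective, we find σ⁻¹(44): we need 50x ≡ 44 − 42 ≡ 2 (mod 57). Using 50⁻¹ = 8: x ≡ 8·2 = 16, so x = 16.
Check: σ(16) = 50·16 + 42 = 842 = 14·57 + 44 ≡ 44 (mod 57).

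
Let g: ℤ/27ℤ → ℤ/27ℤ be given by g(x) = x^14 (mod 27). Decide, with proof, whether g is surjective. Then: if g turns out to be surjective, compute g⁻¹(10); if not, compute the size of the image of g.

g(0) = 0^14 = 0.
g(3): Repeated squaring mod 27: 3^1 ≡ 3, 3^2 ≡ 3² = 9, 3^4 ≡ 9² = 81 ≡ 0, 3^8 ≡ 0² = 0. Since 14 = 8 + 4 + 2, 3^14 ≡ 0·0·9: 0·0 = 0, then 0·9 = 0. So 3^14 ≡ 0 (mod 27).
So g(0) = g(3) = 0 while 0 ≠ 3, thus g is not injective.
A non-injective map from the 27-element set ℤ/27ℤ to itself takes at most 26 distinct values, so it cannot be surjective. Thus g is not surjective.
Since g is not surjective, we determine |image(g)|. Computing x^14 mod 27 for each x (by repeated squaring, reducing mod 27 at every step), the values g(0), g(1), …, g(26) are: 0, 1, 22, 0, 25, 7, 0, 13, 10, 0, 19, 4, 0, 16, 16, 0, 4, 19, 0, 10, 13, 0, 7, 25, 0, 22, 1.
The distinct values are {0, 1, 4, 7, 10, 13, 16, 19, 22, 25}; there are 10 of them.

10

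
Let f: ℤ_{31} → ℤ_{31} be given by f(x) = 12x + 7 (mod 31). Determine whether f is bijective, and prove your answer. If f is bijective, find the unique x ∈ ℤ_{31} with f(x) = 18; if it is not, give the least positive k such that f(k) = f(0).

If f(u) = f(v), then 12u ≡ 12v (mod 31). Because gcd(12, 31) = 1, we may cancel 12 to get u ≡ v (mod 31).
We now compute 12⁻¹ mod 31 explicitly. Euclid's algorithm: 31 = 2·12 + 7, 12 = 1·7 + 5, 7 = 1·5 + 2, 5 = 2·2 + 1; back-substituting gives 1 = 13·12 − 5·31, so 12⁻¹ ≡ 13 (mod 31).
Then y ↦ 13(y − 7) is a two-sided inverse to f, so every y ∈ ℤ_{31} has a preimage.
Therefore f is bijective.
Since f is bijective, we compute f⁻¹(18): solve 12x + 7 ≡ 18 (mod 31), i.e. 12x ≡ 11 (mod 31).
Multiplying by 12⁻¹ = 13 gives x ≡ 13·11 = 143 = 4·31 + 19 ≡ 19 (mod 31).
Check: f(19) = 12·19 + 7 = 235 = 7·31 + 18 ≡ 18 (mod 31).

19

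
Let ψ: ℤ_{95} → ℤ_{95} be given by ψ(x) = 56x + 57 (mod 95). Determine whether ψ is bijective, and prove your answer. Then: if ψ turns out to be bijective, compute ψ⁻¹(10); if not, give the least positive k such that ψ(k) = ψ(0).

28

Recall that ψ is injective when ψ(s) = ψ(t) forces s = t.
Suppose ψ(s) = ψ(t) in ℤ_{95}. Then 56s + 57 ≡ 56t + 57 (mod 95), so 56(s − t) ≡ 0 (mod 95).
Since gcd(56, 95) = 1, 56 is invertible modulo 95, so s − t ≡ 0 (mod 95), i.e. s = t.
We now compute 56⁻¹ mod 95 explicitly. Euclid's algorithm: 95 = 1·56 + 39, 56 = 1·39 + 17, 39 = 2·17 + 5, 17 = 3·5 + 2, 5 = 2·2 + 1; back-substituting gives 1 = 56·56 − 33·95, so 56⁻¹ ≡ 56 (mod 95).
For any y ∈ ℤ_{95}, x = 56(y − 57) mod 95 satisfies ψ(x) = 56·56(y − 57) + 57 ≡ y (since 56·56 ≡ 1 mod 95). So every y has a preimage.
Thus ψ is bijective.
Since ψ is bijective, we compute ψ⁻¹(10): solve 56x + 57 ≡ 10 (mod 95), i.e. 56x ≡ 48 (mod 95).
Multiplying by 56⁻¹ = 56 gives x ≡ 56·48 = 2688 = 28·95 + 28 ≡ 28 (mod 95).
Check: ψ(28) = 56·28 + 57 = 1625 = 17·95 + 10 ≡ 10 (mod 95).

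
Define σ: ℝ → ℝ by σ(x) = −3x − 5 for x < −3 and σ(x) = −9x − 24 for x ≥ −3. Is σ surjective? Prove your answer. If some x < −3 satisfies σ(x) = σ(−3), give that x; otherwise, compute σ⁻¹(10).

Both pieces are strictly decreasing (slopes −3 and −9), so each is injective on its own interval.
The left piece maps (−∞, −3) onto (4, ∞); the right piece maps [−3, ∞) onto (−∞, 3].
The union (4, ∞) ∪ (−∞, 3] omits the interval between 4 and 3; in particular 4 has no preimage. So σ is not surjective.
Because the two images are disjoint, no x < −3 has σ(x) = σ(−3), so we compute σ⁻¹(10): 10 lies in (4, ∞), so solve −3x − 5 = 10: x = (10 + 5)/(−3) = −5.

-5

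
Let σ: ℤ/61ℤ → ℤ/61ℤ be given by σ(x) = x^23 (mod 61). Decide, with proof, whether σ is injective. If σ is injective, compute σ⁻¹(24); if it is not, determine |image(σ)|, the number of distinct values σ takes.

8

Since 61 is prime, the nonzero elements of ℤ/61ℤ form a cyclic group of order 60.
As gcd(23, 60) = 1, raising to the 23rd power is a bijection on this group: if a^23 ≡ b^23 then (ab^{−1})^23 = 1, and the only element of order dividing gcd(23, 60) = 1 is 1, so a = b.
With σ(0) = 0 this makes σ injective on all of ℤ/61ℤ, hence bijective (finite equal-size domain and codomain). In particular σ is injective.
Since σ is injective, we find the preimage of 24. The inverse of x ↦ x^23 on (ℤ/61ℤ)^× is x ↦ x^47, because 23·47 = 1081 = 18·60 + 1 ≡ 1 (mod 60) and x^{60} = 1 for x ≠ 0 (Fermat). So σ⁻¹(24) = 24^47 mod 61.
Repeated squaring mod 61: 24^1 ≡ 24, 24^2 ≡ 24² = 576 ≡ 27, 24^4 ≡ 27² = 729 ≡ 58, 24^8 ≡ 58² = 3364 ≡ 9, 24^16 ≡ 9² = 81 ≡ 20, 24^32 ≡ 20² = 400 ≡ 34. Since 47 = 32 + 8 + 4 + 2 + 1, 24^47 ≡ 34·9·58·27·24: 34·9 = 306 ≡ 1, then 1·58 = 58, then 58·27 = 1566 ≡ 41, then 41·24 = 984 ≡ 8. So 24^47 ≡ 8 (mod 61).
Hence σ⁻¹(24) = 8.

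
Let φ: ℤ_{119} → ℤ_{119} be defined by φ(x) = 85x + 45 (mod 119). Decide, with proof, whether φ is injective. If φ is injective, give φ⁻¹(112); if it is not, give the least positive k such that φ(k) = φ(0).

7

We have gcd(85, 119) = 17 > 1. Taking x_1 = 0 and x_2 = 7: φ(0) = 45 and φ(7) = 85·7 + 45 = 640 ≡ 45 (mod 119).
So φ(0) = φ(7) while 0 ≠ 7, hence φ is not injective.
Since φ is not injective, we find the least positive k with φ(k) = φ(0): this means 85k ≡ 0 (mod 119), i.e. 119 ∣ 85k. Since gcd(85, 119) = 17, dividing through by 17 this holds exactly when 7 ∣ 5k, and as gcd(5, 7) = 1, exactly when 7 ∣ k.
The smallest positive such k is 7.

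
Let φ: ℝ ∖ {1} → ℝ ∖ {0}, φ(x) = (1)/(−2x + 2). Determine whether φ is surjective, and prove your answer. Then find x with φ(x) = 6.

11/12

For any y ≠ 0, solving y(−2x + 2) = 1 for x gives a well-defined x ≠ 1. So φ is surjective.
Solving φ(x) = 6: cross-multiplying gives 1 = 6(−2x + 2), which rearranges to 12x = 11, so x = 11/12.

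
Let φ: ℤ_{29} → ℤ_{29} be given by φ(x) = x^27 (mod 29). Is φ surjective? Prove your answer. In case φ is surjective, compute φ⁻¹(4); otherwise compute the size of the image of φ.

22

Since 29 is prime, the nonzero elements of ℤ_{29} form a cyclic group of order 28.
As gcd(27, 28) = 1, raising to the 27th power is a bijection on this group: if a^27 ≡ b^27 then (ab^{−1})^27 = 1, and the only element of order dividing gcd(27, 28) = 1 is 1, so a = b.
With φ(0) = 0 this makes φ injective on all of ℤ_{29}, hence bijective (finite equal-size domain and codomain). In particular φ is surjective.
Since φ is surjective, we find the preimage of 4. The inverse of x ↦ x^27 on (ℤ_{29})^× is x ↦ x^27, because 27·27 = 729 = 26·28 + 1 ≡ 1 (mod 28) and x^{28} = 1 for x ≠ 0 (Fermat). So φ⁻¹(4) = 4^27 mod 29.
Repeated squaring mod 29: 4^1 ≡ 4, 4^2 ≡ 4² = 16, 4^4 ≡ 16² = 256 ≡ 24, 4^8 ≡ 24² = 576 ≡ 25, 4^16 ≡ 25² = 625 ≡ 16. Since 27 = 16 + 8 + 2 + 1, 4^27 ≡ 16·25·16·4: 16·25 = 400 ≡ 23, then 23·16 = 368 ≡ 20, then 20·4 = 80 ≡ 22. So 4^27 ≡ 22 (mod 29).
Hence φ⁻¹(4) = 22.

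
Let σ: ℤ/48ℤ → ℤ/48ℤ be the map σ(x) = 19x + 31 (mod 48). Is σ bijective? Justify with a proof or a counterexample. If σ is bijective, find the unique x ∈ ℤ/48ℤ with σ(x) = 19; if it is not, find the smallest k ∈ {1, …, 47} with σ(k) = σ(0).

12

If σ(s) = σ(t), then 19s ≡ 19t (mod 48). Because gcd(19, 48) = 1, we may cancel 19 to get s ≡ t (mod 48).
We now compute 19⁻¹ mod 48 explicitly. Euclid's algorithm: 48 = 2·19 + 10, 19 = 1·10 + 9, 10 = 1·9 + 1; back-substituting gives 1 = 43·19 − 17·48, so 19⁻¹ ≡ 43 (mod 48).
Then y ↦ 43(y − 31) is a two-sided inverse to σ, so every y ∈ ℤ/48ℤ has a preimage.
So σ is bijective.
Since σ is bijective, we compute σ⁻¹(19): solve 19x + 31 ≡ 19 (mod 48), i.e. 19x ≡ 36 (mod 48).
Multiplying by 19⁻¹ = 43 gives x ≡ 43·36 = 1548 = 32·48 + 12 ≡ 12 (mod 48).
Check: σ(12) = 19·12 + 31 = 259 = 5·48 + 19 ≡ 19 (mod 48).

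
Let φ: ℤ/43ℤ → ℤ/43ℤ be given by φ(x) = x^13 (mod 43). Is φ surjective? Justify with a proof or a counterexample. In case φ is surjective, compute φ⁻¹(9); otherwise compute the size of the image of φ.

Since 43 is prime, the nonzero elements of ℤ/43ℤ form a cyclic group of order 42.
As gcd(13, 42) = 1, raising to the 13th power is a bijection on this group: if x_1^13 ≡ x_2^13 then (x_1x_2^{−1})^13 = 1, and the only element of order dividing gcd(13, 42) = 1 is 1, so x_1 = x_2.
With φ(0) = 0 this makes φ injective on all of ℤ/43ℤ, hence bijective (finite equal-size domain and codomain). In particular φ is surjective.
Since φ is surjective, we find the preimage of 9. The inverse of x ↦ x^13 on (ℤ/43ℤ)^× is x ↦ x^13, because 13·13 = 169 = 4·42 + 1 ≡ 1 (mod 42) and x^{42} = 1 for x ≠ 0 (Fermat). So φ⁻¹(9) = 9^13 mod 43.
Repeated squaring mod 43: 9^1 ≡ 9, 9^2 ≡ 9² = 81 ≡ 38, 9^4 ≡ 38² = 1444 ≡ 25, 9^8 ≡ 25² = 625 ≡ 23. Since 13 = 8 + 4 + 1, 9^13 ≡ 23·25·9: 23·25 = 575 ≡ 16, then 16·9 = 144 ≡ 15. So 9^13 ≡ 15 (mod 43).
Hence φ⁻¹(9) = 15.

15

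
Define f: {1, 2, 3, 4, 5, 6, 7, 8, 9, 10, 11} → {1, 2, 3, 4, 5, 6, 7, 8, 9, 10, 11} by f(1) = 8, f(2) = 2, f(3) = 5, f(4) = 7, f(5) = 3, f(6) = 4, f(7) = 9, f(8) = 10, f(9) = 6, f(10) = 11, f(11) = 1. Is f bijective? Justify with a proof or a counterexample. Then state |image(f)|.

11

The values 8, 2, 5, 7, 3, 4, 9, 10, 6, 11, 1 are a permutation of {1, 2, 3, 4, 5, 6, 7, 8, 9, 10, 11}: each element appears exactly once.
So f is injective and surjective, hence bijective.
The image of f is {1, 2, 3, 4, 5, 6, 7, 8, 9, 10, 11}, which has 11 elements.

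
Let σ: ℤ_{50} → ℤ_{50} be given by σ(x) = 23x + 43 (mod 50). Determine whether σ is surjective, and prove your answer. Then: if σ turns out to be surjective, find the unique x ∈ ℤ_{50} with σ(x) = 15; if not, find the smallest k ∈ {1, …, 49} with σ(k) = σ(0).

14

Recall that σ is surjective if every y in the codomain equals σ(x) for some x in the domain.
Since gcd(23, 50) = 1, 23 is invertible modulo 50. Euclid's algorithm: 50 = 2·23 + 4, 23 = 5·4 + 3, 4 = 1·3 + 1; back-substituting gives 1 = 37·23 − 17·50, so 23⁻¹ ≡ 37 (mod 50).
For any y ∈ ℤ_{50}, x = 37(y − 43) mod 50 satisfies σ(x) = 23·37(y − 43) + 43 ≡ y (since 23·37 ≡ 1 mod 50). So every y has a preimage.
Hence σ is surjective.
Since σ is surjective, we compute σ⁻¹(15): solve 23x + 43 ≡ 15 (mod 50), i.e. 23x ≡ 22 (mod 50).
Multiplying by 23⁻¹ = 37 gives x ≡ 37·22 = 814 = 16·50 + 14 ≡ 14 (mod 50).
Check: σ(14) = 23·14 + 43 = 365 = 7·50 + 15 ≡ 15 (mod 50).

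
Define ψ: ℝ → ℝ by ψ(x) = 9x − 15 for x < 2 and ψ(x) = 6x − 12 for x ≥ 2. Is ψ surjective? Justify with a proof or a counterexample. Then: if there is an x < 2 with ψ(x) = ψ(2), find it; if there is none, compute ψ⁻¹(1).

5/3

Both pieces are strictly increasing (slopes 9 and 6), so each is injective on its own interval.
The left piece maps (−∞, 2) onto (−∞, 3); the right piece maps [2, ∞) onto [0, ∞).
The union (−∞, 3) ∪ [0, ∞) covers ℝ, so ψ is surjective.
For the follow-up: the images overlap, so an x < 2 with ψ(x) = ψ(2) exists. ψ(2) = 0; solving 9x − 15 = 0 for x < 2 gives x = (0 + 15)/9 = 5/3.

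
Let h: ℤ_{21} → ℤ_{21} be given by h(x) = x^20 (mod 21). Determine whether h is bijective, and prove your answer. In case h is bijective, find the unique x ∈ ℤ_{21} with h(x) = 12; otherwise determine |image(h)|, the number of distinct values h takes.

8

h(2): Repeated squaring mod 21: 2^1 ≡ 2, 2^2 ≡ 2² = 4, 2^4 ≡ 4² = 16, 2^8 ≡ 16² = 256 ≡ 4, 2^16 ≡ 4² = 16. Since 20 = 16 + 4, 2^20 ≡ 16·16: 16·16 = 256 ≡ 4. So 2^20 ≡ 4 (mod 21).
h(5): Repeated squaring mod 21: 5^1 ≡ 5, 5^2 ≡ 5² = 25 ≡ 4, 5^4 ≡ 4² = 16, 5^8 ≡ 16² = 256 ≡ 4, 5^16 ≡ 4² = 16. Since 20 = 16 + 4, 5^20 ≡ 16·16: 16·16 = 256 ≡ 4. So 5^20 ≡ 4 (mod 21).
So h(2) = h(5) = 4 while 2 ≠ 5, so h is not injective, hence not bijective.
Since h is not bijective, we determine |image(h)|. Computing x^20 mod 21 for each x (by repeated squaring, reducing mod 21 at every step), the values h(0), h(1), …, h(20) are: 0, 1, 4, 9, 16, 4, 15, 7, 1, 18, 16, 16, 18, 1, 7, 15, 4, 16, 9, 4, 1.
The distinct values are {0, 1, 4, 7, 9, 15, 16, 18}; there are 8 of them.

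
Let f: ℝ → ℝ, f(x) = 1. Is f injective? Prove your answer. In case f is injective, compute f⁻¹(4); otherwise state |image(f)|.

Recall: injectivity means: for all s, t in the domain, f(s) = f(t) implies s = t.
f(0) = 1 = f(1) with 0 ≠ 1, so f is not injective.
Since f is not injective, we state |image(f)|: the image of f is {1}, which has 1 element.

1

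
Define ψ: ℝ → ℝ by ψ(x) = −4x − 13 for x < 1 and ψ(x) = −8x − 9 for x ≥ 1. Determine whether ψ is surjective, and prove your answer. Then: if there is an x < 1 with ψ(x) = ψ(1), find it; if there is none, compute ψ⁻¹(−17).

Both pieces are strictly decreasing (slopes −4 and −8), so each is injective on its own interval.
The left piece maps (−∞, 1) onto (−17, ∞); the right piece maps [1, ∞) onto (−∞, −17].
These images together cover ℝ, so ψ is surjective.
Because the two images are disjoint, no x < 1 has ψ(x) = ψ(1), so we compute ψ⁻¹(−17): −17 lies in (−∞, −17], so solve −8x − 9 = −17: x = (−17 + 9)/(−8) = 1.

1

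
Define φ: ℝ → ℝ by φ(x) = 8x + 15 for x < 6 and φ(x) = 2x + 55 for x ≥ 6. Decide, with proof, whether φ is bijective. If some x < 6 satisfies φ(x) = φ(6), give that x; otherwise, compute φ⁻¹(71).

Both pieces are strictly increasing (slopes 8 and 2), so each is injective on its own interval.
The left piece maps (−∞, 6) onto (−∞, 63); the right piece maps [6, ∞) onto [67, ∞).
The images leave a gap (63 has no preimage), so φ is not surjective, hence not bijective.
Because the two images are disjoint, no x < 6 has φ(x) = φ(6), so we compute φ⁻¹(71): 71 lies in [67, ∞), so solve 2x + 55 = 71: x = (71 − 55)/2 = 8.

8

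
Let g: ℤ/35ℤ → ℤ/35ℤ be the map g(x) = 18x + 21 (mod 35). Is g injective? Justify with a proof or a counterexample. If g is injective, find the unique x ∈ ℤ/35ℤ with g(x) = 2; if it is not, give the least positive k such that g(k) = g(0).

32

Recall that g is injective if g(x_1) = g(x_2) implies x_1 = x_2.
If g(x_1) = g(x_2), then 18x_1 ≡ 18x_2 (mod 35). Because gcd(18, 35) = 1, we may cancel 18 to get x_1 ≡ x_2 (mod 35).
So g is injective.
We now compute 18⁻¹ mod 35 explicitly. Euclid's algorithm: 35 = 1·18 + 17, 18 = 1·17 + 1; back-substituting gives 1 = 2·18 − 1·35, so 18⁻¹ ≡ 2 (mod 35).
Since g is injective, we find g⁻¹(2): we need 18x ≡ 2 − 21 ≡ 16 (mod 35). Using 18⁻¹ = 2: x ≡ 2·16 = 32, so x = 32.
Check: g(32) = 18·32 + 21 = 597 = 17·35 + 2 ≡ 2 (mod 35).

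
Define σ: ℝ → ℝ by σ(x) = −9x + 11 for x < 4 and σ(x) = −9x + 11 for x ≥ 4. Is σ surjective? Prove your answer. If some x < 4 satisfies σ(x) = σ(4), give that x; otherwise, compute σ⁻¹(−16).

Both pieces are strictly decreasing (slopes −9 and −9), so each is injective on its own interval.
The left piece maps (−∞, 4) onto (−25, ∞); the right piece maps [4, ∞) onto (−∞, −25].
These images together cover ℝ, so σ is surjective.
Because the two images are disjoint, no x < 4 has σ(x) = σ(4), so we compute σ⁻¹(−16): −16 lies in (−25, ∞), so solve −9x + 11 = −16: x = (−16 − 11)/(−9) = 3.

3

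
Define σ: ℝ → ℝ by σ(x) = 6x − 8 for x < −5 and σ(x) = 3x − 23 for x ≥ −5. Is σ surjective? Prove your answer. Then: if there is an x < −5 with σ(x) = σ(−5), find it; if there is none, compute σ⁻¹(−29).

Both pieces are strictly increasing (slopes 6 and 3), so each is injective on its own interval.
The left piece maps (−∞, −5) onto (−∞, −38); the right piece maps [−5, ∞) onto [−38, ∞).
These images together cover ℝ, so σ is surjective.
Because the two images are disjoint, no x < −5 has σ(x) = σ(−5), so we compute σ⁻¹(−29): −29 lies in [−38, ∞), so solve 3x − 23 = −29: x = (−29 + 23)/3 = −2.

-2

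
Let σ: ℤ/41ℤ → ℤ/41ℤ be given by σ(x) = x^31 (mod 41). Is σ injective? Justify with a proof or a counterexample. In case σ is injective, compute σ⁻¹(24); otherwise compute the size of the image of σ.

Since 41 is prime, the nonzero elements of ℤ/41ℤ form a cyclic group of order 40.
As gcd(31, 40) = 1, raising to the 31st power is a bijection on this group: if a^31 ≡ b^31 then (ab^{−1})^31 = 1, and the only element of order dividing gcd(31, 40) = 1 is 1, so a = b.
With σ(0) = 0 this makes σ injective on all of ℤ/41ℤ, hence bijective (finite equal-size domain and codomain). In particular σ is injective.
Since σ is injective, we find the preimage of 24. The inverse of x ↦ x^31 on (ℤ/41ℤ)^× is x ↦ x^31, because 31·31 = 961 = 24·40 + 1 ≡ 1 (mod 40) and x^{40} = 1 for x ≠ 0 (Fermat). So σ⁻¹(24) = 24^31 mod 41.
Repeated squaring mod 41: 24^1 ≡ 24, 24^2 ≡ 24² = 576 ≡ 2, 24^4 ≡ 2² = 4, 24^8 ≡ 4² = 16, 24^16 ≡ 16² = 256 ≡ 10. Since 31 = 16 + 8 + 4 + 2 + 1, 24^31 ≡ 10·16·4·2·24: 10·16 = 160 ≡ 37, then 37·4 = 148 ≡ 25, then 25·2 = 50 ≡ 9, then 9·24 = 216 ≡ 11. So 24^31 ≡ 11 (mod 41).
Hence σ⁻¹(24) = 11.

11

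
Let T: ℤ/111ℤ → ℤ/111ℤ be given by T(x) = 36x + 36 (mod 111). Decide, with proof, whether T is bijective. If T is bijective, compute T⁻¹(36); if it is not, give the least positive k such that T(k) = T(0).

37

We have gcd(36, 111) = 3 > 1. Taking s = 0 and t = 37: T(0) = 36 and T(37) = 36·37 + 36 = 1368 ≡ 36 (mod 111).
So T(0) = T(37) while 0 ≠ 37, so T is not injective, hence not bijective.
Since T is not bijective, we find the least positive k with T(k) = T(0): this means 36k ≡ 0 (mod 111), i.e. 111 ∣ 36k. Since gcd(36, 111) = 3, dividing through by 3 this holds exactly when 37 ∣ 12k, and as gcd(12, 37) = 1, exactly when 37 ∣ k.
The smallest positive such k is 37.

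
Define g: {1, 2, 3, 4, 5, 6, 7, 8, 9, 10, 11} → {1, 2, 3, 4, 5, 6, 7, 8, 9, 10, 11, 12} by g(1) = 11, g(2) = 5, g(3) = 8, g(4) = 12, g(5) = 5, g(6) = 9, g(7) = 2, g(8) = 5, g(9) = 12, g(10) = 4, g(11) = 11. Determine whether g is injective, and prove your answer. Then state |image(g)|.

7

g(2) = 5 = g(5) with 2 ≠ 5, so g is not injective.
The image of g is {2, 4, 5, 8, 9, 11, 12}, which has 7 elements.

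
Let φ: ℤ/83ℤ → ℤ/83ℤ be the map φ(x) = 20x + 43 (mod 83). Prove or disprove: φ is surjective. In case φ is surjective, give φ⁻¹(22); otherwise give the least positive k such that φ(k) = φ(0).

Since gcd(20, 83) = 1, 20 is invertible modulo 83. Euclid's algorithm: 83 = 4·20 + 3, 20 = 6·3 + 2, 3 = 1·2 + 1; back-substituting gives 1 = 54·20 − 13·83, so 20⁻¹ ≡ 54 (mod 83).
For any y ∈ ℤ/83ℤ, x = 54(y − 43) mod 83 satisfies φ(x) = 20·54(y − 43) + 43 ≡ y (since 20·54 ≡ 1 mod 83). So every y has a preimage.
Hence φ is surjective.
Since φ is surjective, we compute φ⁻¹(22): solve 20x + 43 ≡ 22 (mod 83), i.e. 20x ≡ 62 (mod 83).
Multiplying by 20⁻¹ = 54 gives x ≡ 54·62 = 3348 = 40·83 + 28 ≡ 28 (mod 83).
Check: φ(28) = 20·28 + 43 = 603 = 7·83 + 22 ≡ 22 (mod 83).

28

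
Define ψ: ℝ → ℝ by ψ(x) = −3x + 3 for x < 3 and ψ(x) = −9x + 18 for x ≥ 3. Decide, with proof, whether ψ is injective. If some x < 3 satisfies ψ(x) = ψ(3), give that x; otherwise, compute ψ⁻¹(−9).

Both pieces are strictly decreasing (slopes −3 and −9), so each is injective on its own interval.
The left piece maps (−∞, 3) onto (−6, ∞); the right piece maps [3, ∞) onto (−∞, −9].
These images are disjoint, so no value is attained by both pieces. Hence ψ is injective.
Because the two images are disjoint, no x < 3 has ψ(x) = ψ(3), so we compute ψ⁻¹(−9): −9 lies in (−∞, −9], so solve −9x + 18 = −9: x = (−9 − 18)/(−9) = 3.

3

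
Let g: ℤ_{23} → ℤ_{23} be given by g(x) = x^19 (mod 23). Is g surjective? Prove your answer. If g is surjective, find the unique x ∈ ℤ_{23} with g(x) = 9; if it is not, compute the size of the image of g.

Since 23 is prime, the nonzero elements of ℤ_{23} form a cyclic group of order 22.
As gcd(19, 22) = 1, raising to the 19th power is a bijection on this group: if u^19 ≡ v^19 then (uv^{−1})^19 = 1, and the only element of order dividing gcd(19, 22) = 1 is 1, so u = v.
With g(0) = 0 this makes g injective on all of ℤ_{23}, hence bijective (finite equal-size domain and codomain). In particular g is surjective.
Since g is surjective, we find the preimage of 9. The inverse of x ↦ x^19 on (ℤ_{23})^× is x ↦ x^7, because 19·7 = 133 = 6·22 + 1 ≡ 1 (mod 22) and x^{22} = 1 for x ≠ 0 (Fermat). So g⁻¹(9) = 9^7 mod 23.
Repeated squaring mod 23: 9^1 ≡ 9, 9^2 ≡ 9² = 81 ≡ 12, 9^4 ≡ 12² = 144 ≡ 6. Since 7 = 4 + 2 + 1, 9^7 ≡ 6·12·9: 6·12 = 72 ≡ 3, then 3·9 = 27 ≡ 4. So 9^7 ≡ 4 (mod 23).
Hence g⁻¹(9) = 4.

4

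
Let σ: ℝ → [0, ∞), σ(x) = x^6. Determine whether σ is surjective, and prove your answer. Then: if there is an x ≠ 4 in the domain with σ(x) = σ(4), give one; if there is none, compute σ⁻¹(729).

For any y ∈ [0, ∞), x = y^{1/6} ∈ ℝ satisfies x^6 = y, so σ is surjective.
For the follow-up, such an x exists: taking x = −4 ∈ ℝ gives σ(−4) = 4096 = σ(4) with −4 ≠ 4.

-4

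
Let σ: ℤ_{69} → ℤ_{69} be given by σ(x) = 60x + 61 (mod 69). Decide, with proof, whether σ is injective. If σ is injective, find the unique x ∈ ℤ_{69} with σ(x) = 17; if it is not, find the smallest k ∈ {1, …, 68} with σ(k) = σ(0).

Recall: injectivity means: for all a, b in the domain, σ(a) = σ(b) implies a = b.
We have gcd(60, 69) = 3 > 1. Taking a = 0 and b = 23: σ(0) = 61 and σ(23) = 60·23 + 61 = 1441 ≡ 61 (mod 69).
So σ(0) = σ(23) while 0 ≠ 23, hence σ is not injective.
Since σ is not injective, we find the least positive k with σ(k) = σ(0): this means 60k ≡ 0 (mod 69), i.e. 69 ∣ 60k. Since gcd(60, 69) = 3, dividing through by 3 this holds exactly when 23 ∣ 20k, and as gcd(20, 23) = 1, exactly when 23 ∣ k.
The smallest positive such k is 23.

23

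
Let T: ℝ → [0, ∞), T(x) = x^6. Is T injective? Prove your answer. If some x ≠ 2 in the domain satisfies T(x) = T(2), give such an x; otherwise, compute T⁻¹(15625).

T(2) = 64 = (−2)^6 = T(−2) (since 6 is even), with 2 ≠ −2. So T is not injective.
For the follow-up, such an x exists: taking x = −2 ∈ ℝ gives T(−2) = 64 = T(2) with −2 ≠ 2.

-2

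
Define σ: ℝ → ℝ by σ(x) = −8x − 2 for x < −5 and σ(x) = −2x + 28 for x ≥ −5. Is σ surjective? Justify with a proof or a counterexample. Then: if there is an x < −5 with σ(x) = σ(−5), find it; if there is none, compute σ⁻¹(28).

0

Both pieces are strictly decreasing (slopes −8 and −2), so each is injective on its own interval.
The left piece maps (−∞, −5) onto (38, ∞); the right piece maps [−5, ∞) onto (−∞, 38].
These images together cover ℝ, so σ is surjective.
Because the two images are disjoint, no x < −5 has σ(x) = σ(−5), so we compute σ⁻¹(28): 28 lies in (−∞, 38], so solve −2x + 28 = 28: x = (28 − 28)/(−2) = 0.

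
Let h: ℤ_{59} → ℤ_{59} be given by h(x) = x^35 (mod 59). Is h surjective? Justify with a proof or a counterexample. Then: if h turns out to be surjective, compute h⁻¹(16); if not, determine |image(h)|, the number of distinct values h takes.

28

Since 59 is prime, the nonzero elements of ℤ_{59} form a cyclic group of order 58.
As gcd(35, 58) = 1, raising to the 35th power is a bijection on this group: if s^35 ≡ t^35 then (st^{−1})^35 = 1, and the only element of order dividing gcd(35, 58) = 1 is 1, so s = t.
With h(0) = 0 this makes h injective on all of ℤ_{59}, hence bijective (finite equal-size domain and codomain). In particular h is surjective.
Since h is surjective, we find the preimage of 16. The inverse of x ↦ x^35 on (ℤ_{59})^× is x ↦ x^5, because 35·5 = 175 = 3·58 + 1 ≡ 1 (mod 58) and x^{58} = 1 for x ≠ 0 (Fermat). So h⁻¹(16) = 16^5 mod 59.
Repeated squaring mod 59: 16^1 ≡ 16, 16^2 ≡ 16² = 256 ≡ 20, 16^4 ≡ 20² = 400 ≡ 46. Since 5 = 4 + 1, 16^5 ≡ 46·16: 46·16 = 736 ≡ 28. So 16^5 ≡ 28 (mod 59).
Hence h⁻¹(16) = 28.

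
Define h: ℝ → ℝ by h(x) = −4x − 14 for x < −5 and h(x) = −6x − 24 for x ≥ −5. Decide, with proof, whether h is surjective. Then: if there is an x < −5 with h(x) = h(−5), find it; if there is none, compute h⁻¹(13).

Both pieces are strictly decreasing (slopes −4 and −6), so each is injective on its own interval.
The left piece maps (−∞, −5) onto (6, ∞); the right piece maps [−5, ∞) onto (−∞, 6].
These images together cover ℝ, so h is surjective.
Because the two images are disjoint, no x < −5 has h(x) = h(−5), so we compute h⁻¹(13): 13 lies in (6, ∞), so solve −4x − 14 = 13: x = (13 + 14)/(−4) = −27/4.

-27/4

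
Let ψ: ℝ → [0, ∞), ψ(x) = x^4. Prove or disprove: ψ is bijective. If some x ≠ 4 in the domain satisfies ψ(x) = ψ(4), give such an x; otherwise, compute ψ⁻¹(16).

-4

ψ(4) = 256 = (−4)^4 = ψ(−4) (since 4 is even), with 4 ≠ −4. So ψ is not injective, hence not bijective.
For the follow-up, such an x exists: taking x = −4 ∈ ℝ gives ψ(−4) = 256 = ψ(4) with −4 ≠ 4.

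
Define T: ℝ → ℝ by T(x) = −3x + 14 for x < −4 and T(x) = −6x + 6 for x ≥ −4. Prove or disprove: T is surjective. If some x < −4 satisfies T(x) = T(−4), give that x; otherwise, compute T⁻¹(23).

Both pieces are strictly decreasing (slopes −3 and −6), so each is injective on its own interval.
The left piece maps (−∞, −4) onto (26, ∞); the right piece maps [−4, ∞) onto (−∞, 30].
The union (26, ∞) ∪ (−∞, 30] covers ℝ, so T is surjective.
For the follow-up: the images overlap, so an x < −4 with T(x) = T(−4) exists. T(−4) = 30; solving −3x + 14 = 30 for x < −4 gives x = (30 − 14)/(−3) = −16/3.

-16/3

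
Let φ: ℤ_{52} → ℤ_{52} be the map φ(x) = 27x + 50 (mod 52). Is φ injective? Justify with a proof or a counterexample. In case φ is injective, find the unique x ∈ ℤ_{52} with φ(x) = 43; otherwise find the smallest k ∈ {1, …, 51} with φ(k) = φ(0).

If φ(s) = φ(t), then 27s ≡ 27t (mod 52). Because gcd(27, 52) = 1, we may cancel 27 to get s ≡ t (mod 52).
So φ is injective.
We now compute 27⁻¹ mod 52 explicitly. Euclid's algorithm: 52 = 1·27 + 25, 27 = 1·25 + 2, 25 = 12·2 + 1; back-substituting gives 1 = 27·27 − 14·52, so 27⁻¹ ≡ 27 (mod 52).
Since φ is injective, we find φ⁻¹(43): we need 27x ≡ 43 − 50 ≡ 45 (mod 52). Using 27⁻¹ = 27: x ≡ 27·45 = 1215 = 23·52 + 19, so x = 19.
Check: φ(19) = 27·19 + 50 = 563 = 10·52 + 43 ≡ 43 (mod 52).

19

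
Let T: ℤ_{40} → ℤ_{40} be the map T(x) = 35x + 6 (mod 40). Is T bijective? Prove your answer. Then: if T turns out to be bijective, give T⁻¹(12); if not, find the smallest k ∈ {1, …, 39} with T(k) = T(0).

8

We have gcd(35, 40) = 5 > 1. Taking x_1 = 0 and x_2 = 8: T(0) = 6 and T(8) = 35·8 + 6 = 286 ≡ 6 (mod 40).
So T(0) = T(8) while 0 ≠ 8, thus T is not injective, hence not bijective.
Since T is not bijective, we find the least positive k with T(k) = T(0): this means 35k ≡ 0 (mod 40), i.e. 40 ∣ 35k. Since gcd(35, 40) = 5, dividing through by 5 this holds exactly when 8 ∣ 7k, and as gcd(7, 8) = 1, exactly when 8 ∣ k.
The smallest positive such k is 8.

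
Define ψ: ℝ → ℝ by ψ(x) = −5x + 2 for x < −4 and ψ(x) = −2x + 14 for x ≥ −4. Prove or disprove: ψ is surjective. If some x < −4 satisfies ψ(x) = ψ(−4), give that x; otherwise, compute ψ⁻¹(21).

Both pieces are strictly decreasing (slopes −5 and −2), so each is injective on its own interval.
The left piece maps (−∞, −4) onto (22, ∞); the right piece maps [−4, ∞) onto (−∞, 22].
These images together cover ℝ, so ψ is surjective.
Because the two images are disjoint, no x < −4 has ψ(x) = ψ(−4), so we compute ψ⁻¹(21): 21 lies in (−∞, 22], so solve −2x + 14 = 21: x = (21 − 14)/(−2) = −7/2.

-7/2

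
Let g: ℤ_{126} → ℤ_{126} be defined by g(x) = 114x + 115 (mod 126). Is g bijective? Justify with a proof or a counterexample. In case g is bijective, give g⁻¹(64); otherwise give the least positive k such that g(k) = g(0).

By definition, g is injective if g(x_1) = g(x_2) implies x_1 = x_2.
We have gcd(114, 126) = 6 > 1. Taking x_1 = 0 and x_2 = 21: g(0) = 115 and g(21) = 114·21 + 115 = 2509 ≡ 115 (mod 126).
So g(0) = g(21) while 0 ≠ 21, thus g is not injective, hence not bijective.
Since g is not bijective, we find the least positive k with g(k) = g(0): this means 114k ≡ 0 (mod 126), i.e. 126 ∣ 114k. Since gcd(114, 126) = 6, dividing through by 6 this holds exactly when 21 ∣ 19k, and as gcd(19, 21) = 1, exactly when 21 ∣ k.
The smallest positive such k is 21.

21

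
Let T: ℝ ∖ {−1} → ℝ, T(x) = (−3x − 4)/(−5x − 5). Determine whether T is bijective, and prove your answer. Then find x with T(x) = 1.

If T(x) = 3/5, cross-multiplying gives −5(−3x − 4) = −3(−5x − 5), which simplifies to 20 = 15 — false.  So 3/5 has no preimage and T is not surjective.
Therefore T is not bijective.
Solving T(x) = 1: cross-multiplying gives −3x − 4 = 1(−5x − 5), which rearranges to 2x = −1, so x = −1/2.

-1/2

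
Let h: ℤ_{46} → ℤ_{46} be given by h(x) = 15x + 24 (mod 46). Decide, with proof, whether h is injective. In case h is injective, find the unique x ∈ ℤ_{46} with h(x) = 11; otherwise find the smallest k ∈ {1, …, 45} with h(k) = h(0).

39

Recall: h is injective if h(u) = h(v) implies u = v.
Suppose h(u) = h(v) in ℤ_{46}. Then 15u + 24 ≡ 15v + 24 (mod 46), therefore 15(u − v) ≡ 0 (mod 46).
Since gcd(15, 46) = 1, 15 is invertible modulo 46, therefore u − v ≡ 0 (mod 46), i.e. u = v.
Hence h is injective.
We now compute 15⁻¹ mod 46 explicitly. Euclid's algorithm: 46 = 3·15 + 1; back-substituting gives 1 = 43·15 − 14·46, so 15⁻¹ ≡ 43 (mod 46).
Since h is injective, we find h⁻¹(11): we need 15x ≡ 11 − 24 ≡ 33 (mod 46). Using 15⁻¹ = 43: x ≡ 43·33 = 1419 = 30·46 + 39, so x = 39.
Check: h(39) = 15·39 + 24 = 609 = 13·46 + 11 ≡ 11 (mod 46).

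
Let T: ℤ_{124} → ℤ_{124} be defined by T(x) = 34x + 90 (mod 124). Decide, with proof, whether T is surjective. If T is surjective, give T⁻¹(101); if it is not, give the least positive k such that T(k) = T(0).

Since gcd(34, 124) = 2, we have 34x ≡ 0 (mod 2) for all x, so T(x) ≡ 0 (mod 2).
But 1 ≢ 0 (mod 2), so 1 ∈ ℤ_{124} has no preimage. So T is not surjective.
Since T is not surjective, we find the least positive k with T(k) = T(0): this means 34k ≡ 0 (mod 124), i.e. 124 ∣ 34k. Since gcd(34, 124) = 2, dividing through by 2 this holds exactly when 62 ∣ 17k, and as gcd(17, 62) = 1, exactly when 62 ∣ k.
The smallest positive such k is 62.

62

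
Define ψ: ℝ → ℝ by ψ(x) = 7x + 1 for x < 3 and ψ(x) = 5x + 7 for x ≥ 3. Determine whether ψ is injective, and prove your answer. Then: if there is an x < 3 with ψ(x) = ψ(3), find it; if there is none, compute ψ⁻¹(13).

12/7

Both pieces are strictly increasing (slopes 7 and 5), so each is injective on its own interval.
The left piece maps (−∞, 3) onto (−∞, 22); the right piece maps [3, ∞) onto [22, ∞).
These images are disjoint, so no value is attained by both pieces. Therefore ψ is injective.
Because the two images are disjoint, no x < 3 has ψ(x) = ψ(3), so we compute ψ⁻¹(13): 13 lies in (−∞, 22), so solve 7x + 1 = 13: x = (13 − 1)/7 = 12/7.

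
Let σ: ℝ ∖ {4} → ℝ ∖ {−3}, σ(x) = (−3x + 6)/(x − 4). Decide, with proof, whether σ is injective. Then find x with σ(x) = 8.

38/11

Suppose σ(a) = σ(b). Cross-multiplying: (−3a + 6)(b − 4) = (−3b + 6)(a − 4).
Expanding both sides and cancelling the symmetric terms leaves 6·(a − b) = 0. Since 6 ≠ 0, a = b. Hence σ is injective.
Solving σ(x) = 8: cross-multiplying gives −3x + 6 = 8(x − 4), which rearranges to −11x = −38, so x = 38/11.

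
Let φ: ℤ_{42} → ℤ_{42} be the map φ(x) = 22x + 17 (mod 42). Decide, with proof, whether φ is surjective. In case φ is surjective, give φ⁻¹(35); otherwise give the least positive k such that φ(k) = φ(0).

Since gcd(22, 42) = 2, we have 22x ≡ 0 (mod 2) for all x, so φ(x) ≡ 1 (mod 2).
But 0 ≢ 1 (mod 2), so 0 ∈ ℤ_{42} has no preimage. So φ is not surjective.
Since φ is not surjective, we find the least positive k with φ(k) = φ(0): this means 22k ≡ 0 (mod 42), i.e. 42 ∣ 22k. Since gcd(22, 42) = 2, dividing through by 2 this holds exactly when 21 ∣ 11k, and as gcd(11, 21) = 1, exactly when 21 ∣ k.
The smallest positive such k is 21.

21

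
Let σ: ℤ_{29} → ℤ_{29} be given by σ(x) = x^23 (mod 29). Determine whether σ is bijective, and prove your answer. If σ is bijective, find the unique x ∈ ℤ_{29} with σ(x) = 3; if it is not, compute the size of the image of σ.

Since 29 is prime, the nonzero elements of ℤ_{29} form a cyclic group of order 28.
As gcd(23, 28) = 1, raising to the 23rd power is a bijection on this group: if x_1^23 ≡ x_2^23 then (x_1x_2^{−1})^23 = 1, and the only element of order dividing gcd(23, 28) = 1 is 1, so x_1 = x_2.
With σ(0) = 0 this makes σ injective on all of ℤ_{29}, hence bijective (finite equal-size domain and codomain). In particular σ is bijective.
Since σ is bijective, we find the preimage of 3. The inverse of x ↦ x^23 on (ℤ_{29})^× is x ↦ x^11, because 23·11 = 253 = 9·28 + 1 ≡ 1 (mod 28) and x^{28} = 1 for x ≠ 0 (Fermat). So σ⁻¹(3) = 3^11 mod 29.
Repeated squaring mod 29: 3^1 ≡ 3, 3^2 ≡ 3² = 9, 3^4 ≡ 9² = 81 ≡ 23, 3^8 ≡ 23² = 529 ≡ 7. Since 11 = 8 + 2 + 1, 3^11 ≡ 7·9·3: 7·9 = 63 ≡ 5, then 5·3 = 15. So 3^11 ≡ 15 (mod 29).
Hence σ⁻¹(3) = 15.

15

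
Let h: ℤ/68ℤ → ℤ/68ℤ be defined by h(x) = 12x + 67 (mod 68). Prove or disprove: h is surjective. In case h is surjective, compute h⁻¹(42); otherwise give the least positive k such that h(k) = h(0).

17

Recall: surjectivity means every element of the codomain has a preimage under h.
Since gcd(12, 68) = 4, we have 12x ≡ 0 (mod 4) for all x, so h(x) ≡ 3 (mod 4).
But 0 ≢ 3 (mod 4), so 0 ∈ ℤ/68ℤ has no preimage. Thus h is not surjective.
Since h is not surjective, we find the least positive k with h(k) = h(0): this means 12k ≡ 0 (mod 68), i.e. 68 ∣ 12k. Since gcd(12, 68) = 4, dividing through by 4 this holds exactly when 17 ∣ 3k, and as gcd(3, 17) = 1, exactly when 17 ∣ k.
The smallest positive such k is 17.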